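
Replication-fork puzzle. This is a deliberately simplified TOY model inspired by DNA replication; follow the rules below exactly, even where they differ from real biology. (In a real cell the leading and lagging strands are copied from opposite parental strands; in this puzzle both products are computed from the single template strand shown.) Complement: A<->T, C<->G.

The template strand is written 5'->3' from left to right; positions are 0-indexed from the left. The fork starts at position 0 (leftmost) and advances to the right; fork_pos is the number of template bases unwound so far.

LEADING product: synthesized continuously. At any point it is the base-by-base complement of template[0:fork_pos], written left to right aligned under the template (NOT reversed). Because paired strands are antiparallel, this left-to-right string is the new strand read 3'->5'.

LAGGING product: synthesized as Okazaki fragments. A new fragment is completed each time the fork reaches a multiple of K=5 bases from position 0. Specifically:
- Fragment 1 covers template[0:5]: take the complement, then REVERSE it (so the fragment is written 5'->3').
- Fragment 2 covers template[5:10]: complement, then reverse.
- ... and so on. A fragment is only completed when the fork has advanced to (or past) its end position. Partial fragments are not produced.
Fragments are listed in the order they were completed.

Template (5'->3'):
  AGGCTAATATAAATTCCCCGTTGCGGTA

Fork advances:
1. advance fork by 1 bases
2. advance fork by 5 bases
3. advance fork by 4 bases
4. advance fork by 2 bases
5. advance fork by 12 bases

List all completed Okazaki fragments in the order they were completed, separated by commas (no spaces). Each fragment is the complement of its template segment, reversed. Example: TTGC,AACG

Step 1: advance 1 -> fork_pos = 0 + 1 = 1. Next multiple of 5 is 5 (not reached); still 0 fragment(s).
Step 2: advance 5 -> fork_pos = 1 + 5 = 6. Reached multiple(s) of 5: 5 -> fragment 1 completed (1 total).
Step 3: advance 4 -> fork_pos = 6 + 4 = 10. Reached multiple(s) of 5: 10 -> fragment 2 completed (2 total).
Step 4: advance 2 -> fork_pos = 10 + 2 = 12. Next multiple of 5 is 15 (not reached); still 2 fragment(s).
Step 5: advance 12 -> fork_pos = 12 + 12 = 24. Reached multiple(s) of 5: 15, 20 -> fragments 3-4 completed (4 total).
Final fork_pos = 24, so 4 fragment(s) are complete. Build each: template segment -> complement -> reverse.
Fragment 1: template[0:5] = AGGCT -> complement TCCGA -> reversed AGCCT
Fragment 2: template[5:10] = AATAT -> complement TTATA -> reversed ATATT
Fragment 3: template[10:15] = AAATT -> complement TTTAA -> reversed AATTT
Fragment 4: template[15:20] = CCCCG -> complement GGGGC -> reversed CGGGG

Answer: AGCCT,ATATT,AATTT,CGGGG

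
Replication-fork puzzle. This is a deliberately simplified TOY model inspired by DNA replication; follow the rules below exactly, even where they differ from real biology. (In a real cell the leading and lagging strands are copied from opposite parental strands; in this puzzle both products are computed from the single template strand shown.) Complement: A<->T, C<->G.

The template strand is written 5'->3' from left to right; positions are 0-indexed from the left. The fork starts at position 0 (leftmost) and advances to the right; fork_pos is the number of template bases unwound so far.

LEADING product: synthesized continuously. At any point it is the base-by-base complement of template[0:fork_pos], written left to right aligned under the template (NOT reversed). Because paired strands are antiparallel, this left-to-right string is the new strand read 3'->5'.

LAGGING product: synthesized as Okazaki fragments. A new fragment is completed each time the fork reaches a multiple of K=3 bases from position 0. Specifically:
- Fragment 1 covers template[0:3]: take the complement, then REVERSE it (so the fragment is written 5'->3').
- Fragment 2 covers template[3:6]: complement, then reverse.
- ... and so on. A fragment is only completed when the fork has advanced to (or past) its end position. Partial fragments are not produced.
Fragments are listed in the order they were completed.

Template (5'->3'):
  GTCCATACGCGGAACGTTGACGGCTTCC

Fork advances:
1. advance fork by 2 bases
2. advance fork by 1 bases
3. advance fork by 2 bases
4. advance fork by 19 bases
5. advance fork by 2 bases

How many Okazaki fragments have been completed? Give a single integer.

Answer: 8

Derivation:
Step 1: advance 2 -> fork_pos = 0 + 2 = 2. Next multiple of 3 is 3 (not reached); still 0 fragment(s).
Step 2: advance 1 -> fork_pos = 2 + 1 = 3. Reached multiple(s) of 3: 3 -> fragment 1 completed (1 total).
Step 3: advance 2 -> fork_pos = 3 + 2 = 5. Next multiple of 3 is 6 (not reached); still 1 fragment(s).
Step 4: advance 19 -> fork_pos = 5 + 19 = 24. Reached multiple(s) of 3: 6, 9, 12, 15, 18, 21, 24 -> fragments 2-8 completed (8 total).
Step 5: advance 2 -> fork_pos = 24 + 2 = 26. Next multiple of 3 is 27 (not reached); still 8 fragment(s).
Check: final fork_pos = 26; the multiples of 3 that are <= 26 are 3..24 -> 26 // 3 = 8 completed fragment(s).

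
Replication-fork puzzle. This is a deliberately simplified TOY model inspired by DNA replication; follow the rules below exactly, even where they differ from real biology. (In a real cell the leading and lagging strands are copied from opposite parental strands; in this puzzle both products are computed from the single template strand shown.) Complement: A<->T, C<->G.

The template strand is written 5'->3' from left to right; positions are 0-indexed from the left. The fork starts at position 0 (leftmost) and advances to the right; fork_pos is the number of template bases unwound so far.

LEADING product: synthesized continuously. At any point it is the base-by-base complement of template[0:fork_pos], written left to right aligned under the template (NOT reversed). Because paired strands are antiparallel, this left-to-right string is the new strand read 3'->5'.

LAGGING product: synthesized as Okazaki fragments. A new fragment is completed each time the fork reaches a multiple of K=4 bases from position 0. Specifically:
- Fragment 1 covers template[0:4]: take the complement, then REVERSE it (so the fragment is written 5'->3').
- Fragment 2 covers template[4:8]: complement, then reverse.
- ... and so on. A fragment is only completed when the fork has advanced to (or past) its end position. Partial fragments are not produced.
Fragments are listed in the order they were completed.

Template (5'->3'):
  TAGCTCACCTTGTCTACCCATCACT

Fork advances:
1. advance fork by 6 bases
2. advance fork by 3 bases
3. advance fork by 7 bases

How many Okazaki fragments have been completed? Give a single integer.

Answer: 4

Derivation:
Step 1: advance 6 -> fork_pos = 0 + 6 = 6. Reached multiple(s) of 4: 4 -> fragment 1 completed (1 total).
Step 2: advance 3 -> fork_pos = 6 + 3 = 9. Reached multiple(s) of 4: 8 -> fragment 2 completed (2 total).
Step 3: advance 7 -> fork_pos = 9 + 7 = 16. Reached multiple(s) of 4: 12, 16 -> fragments 3-4 completed (4 total).
Check: final fork_pos = 16; the multiples of 4 that are <= 16 are 4..16 -> 16 // 4 = 4 completed fragment(s).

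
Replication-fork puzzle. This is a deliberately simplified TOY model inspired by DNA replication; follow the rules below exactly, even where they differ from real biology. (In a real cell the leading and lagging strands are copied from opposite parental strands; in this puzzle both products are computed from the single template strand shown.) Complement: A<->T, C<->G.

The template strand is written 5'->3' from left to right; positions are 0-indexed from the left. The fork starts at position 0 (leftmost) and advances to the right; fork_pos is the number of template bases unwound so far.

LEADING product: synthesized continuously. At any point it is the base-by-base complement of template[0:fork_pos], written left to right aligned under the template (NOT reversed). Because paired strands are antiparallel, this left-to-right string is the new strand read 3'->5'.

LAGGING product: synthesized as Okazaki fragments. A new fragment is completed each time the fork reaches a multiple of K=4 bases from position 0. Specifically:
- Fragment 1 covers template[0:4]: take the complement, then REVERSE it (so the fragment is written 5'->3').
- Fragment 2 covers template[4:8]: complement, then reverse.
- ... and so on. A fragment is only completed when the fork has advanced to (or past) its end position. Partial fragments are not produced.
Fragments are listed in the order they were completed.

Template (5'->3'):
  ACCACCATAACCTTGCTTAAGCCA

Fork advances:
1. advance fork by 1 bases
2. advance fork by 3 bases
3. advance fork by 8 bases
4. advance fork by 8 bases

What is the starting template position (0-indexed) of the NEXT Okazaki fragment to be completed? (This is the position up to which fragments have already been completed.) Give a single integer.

Step 1: advance 1 -> fork_pos = 0 + 1 = 1. Next multiple of 4 is 4 (not reached); still 0 fragment(s).
Step 2: advance 3 -> fork_pos = 1 + 3 = 4. Reached multiple(s) of 4: 4 -> fragment 1 completed (1 total).
Step 3: advance 8 -> fork_pos = 4 + 8 = 12. Reached multiple(s) of 4: 8, 12 -> fragments 2-3 completed (3 total).
Step 4: advance 8 -> fork_pos = 12 + 8 = 20. Reached multiple(s) of 4: 16, 20 -> fragments 4-5 completed (5 total).
5 fragment(s) completed, covering template[0:20] (5 x 4 = 20). The next fragment, fragment 6, covers template[20:24], so it starts at position 20.

Answer: 20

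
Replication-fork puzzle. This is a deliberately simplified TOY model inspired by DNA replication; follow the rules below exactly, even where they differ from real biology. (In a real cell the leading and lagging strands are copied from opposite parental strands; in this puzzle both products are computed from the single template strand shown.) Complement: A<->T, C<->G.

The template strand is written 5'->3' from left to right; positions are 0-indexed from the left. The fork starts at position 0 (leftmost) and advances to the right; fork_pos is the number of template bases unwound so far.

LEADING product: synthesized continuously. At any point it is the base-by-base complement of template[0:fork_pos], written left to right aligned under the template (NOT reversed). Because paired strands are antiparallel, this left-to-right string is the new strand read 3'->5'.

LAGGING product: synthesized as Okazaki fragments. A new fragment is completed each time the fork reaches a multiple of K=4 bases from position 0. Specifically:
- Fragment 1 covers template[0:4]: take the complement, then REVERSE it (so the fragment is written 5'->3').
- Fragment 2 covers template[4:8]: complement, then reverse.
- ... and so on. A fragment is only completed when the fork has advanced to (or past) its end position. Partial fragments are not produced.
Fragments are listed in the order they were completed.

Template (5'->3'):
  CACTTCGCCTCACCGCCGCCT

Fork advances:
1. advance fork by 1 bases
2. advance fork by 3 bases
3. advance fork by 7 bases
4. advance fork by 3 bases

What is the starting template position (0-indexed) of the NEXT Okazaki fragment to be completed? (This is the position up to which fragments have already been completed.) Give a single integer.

Step 1: advance 1 -> fork_pos = 0 + 1 = 1. Next multiple of 4 is 4 (not reached); still 0 fragment(s).
Step 2: advance 3 -> fork_pos = 1 + 3 = 4. Reached multiple(s) of 4: 4 -> fragment 1 completed (1 total).
Step 3: advance 7 -> fork_pos = 4 + 7 = 11. Reached multiple(s) of 4: 8 -> fragment 2 completed (2 total).
Step 4: advance 3 -> fork_pos = 11 + 3 = 14. Reached multiple(s) of 4: 12 -> fragment 3 completed (3 total).
3 fragment(s) completed, covering template[0:12] (3 x 4 = 12). The next fragment, fragment 4, covers template[12:16], so it starts at position 12.

Answer: 12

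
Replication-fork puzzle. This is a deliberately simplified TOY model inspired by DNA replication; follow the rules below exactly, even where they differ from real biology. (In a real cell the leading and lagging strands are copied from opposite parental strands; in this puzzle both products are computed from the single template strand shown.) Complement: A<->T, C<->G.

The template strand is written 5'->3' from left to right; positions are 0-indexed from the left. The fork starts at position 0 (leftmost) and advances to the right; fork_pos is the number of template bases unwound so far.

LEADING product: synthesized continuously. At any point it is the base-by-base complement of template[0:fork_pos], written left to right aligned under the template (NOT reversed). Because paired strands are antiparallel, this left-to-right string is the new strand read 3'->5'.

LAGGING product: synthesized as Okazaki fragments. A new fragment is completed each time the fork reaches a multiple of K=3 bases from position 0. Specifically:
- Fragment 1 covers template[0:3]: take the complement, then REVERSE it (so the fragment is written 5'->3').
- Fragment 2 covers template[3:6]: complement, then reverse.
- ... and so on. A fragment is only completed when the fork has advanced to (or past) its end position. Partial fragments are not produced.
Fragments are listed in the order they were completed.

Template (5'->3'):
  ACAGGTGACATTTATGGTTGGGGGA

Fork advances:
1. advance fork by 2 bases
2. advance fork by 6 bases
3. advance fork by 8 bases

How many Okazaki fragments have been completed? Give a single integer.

Answer: 5

Derivation:
Step 1: advance 2 -> fork_pos = 0 + 2 = 2. Next multiple of 3 is 3 (not reached); still 0 fragment(s).
Step 2: advance 6 -> fork_pos = 2 + 6 = 8. Reached multiple(s) of 3: 3, 6 -> fragments 1-2 completed (2 total).
Step 3: advance 8 -> fork_pos = 8 + 8 = 16. Reached multiple(s) of 3: 9, 12, 15 -> fragments 3-5 completed (5 total).
Check: final fork_pos = 16; the multiples of 3 that are <= 16 are 3..15 -> 16 // 3 = 5 completed fragment(s).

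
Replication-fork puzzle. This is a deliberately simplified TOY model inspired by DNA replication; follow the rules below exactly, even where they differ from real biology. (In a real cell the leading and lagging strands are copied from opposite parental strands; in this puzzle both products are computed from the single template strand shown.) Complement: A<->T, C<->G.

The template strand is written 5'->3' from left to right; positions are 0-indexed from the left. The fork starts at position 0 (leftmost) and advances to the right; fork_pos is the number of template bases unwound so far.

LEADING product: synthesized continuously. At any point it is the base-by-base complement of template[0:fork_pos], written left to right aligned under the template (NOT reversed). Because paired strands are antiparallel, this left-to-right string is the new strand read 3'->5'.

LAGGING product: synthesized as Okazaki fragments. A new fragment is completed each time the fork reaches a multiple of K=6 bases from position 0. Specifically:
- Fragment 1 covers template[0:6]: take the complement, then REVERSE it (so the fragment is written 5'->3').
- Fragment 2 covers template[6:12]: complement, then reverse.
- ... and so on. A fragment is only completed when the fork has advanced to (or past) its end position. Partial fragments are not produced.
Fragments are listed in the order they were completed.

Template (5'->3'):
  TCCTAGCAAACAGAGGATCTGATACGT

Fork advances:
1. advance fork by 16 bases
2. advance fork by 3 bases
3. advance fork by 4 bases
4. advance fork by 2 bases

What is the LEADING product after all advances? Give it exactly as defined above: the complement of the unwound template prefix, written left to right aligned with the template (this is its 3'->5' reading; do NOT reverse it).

Step 1: advance 16 -> fork_pos = 0 + 16 = 16.
Step 2: advance 3 -> fork_pos = 16 + 3 = 19.
Step 3: advance 4 -> fork_pos = 19 + 4 = 23.
Step 4: advance 2 -> fork_pos = 23 + 2 = 25.
Unwound prefix: template[0:25] = TCCTAGCAAACAGAGGATCTGATAC
Complement it base by base (A<->T, C<->G), keeping left-to-right order:
  [0:5] TCCTA -> AGGAT
  [5:10] GCAAA -> CGTTT
  [10:15] CAGAG -> GTCTC
  [15:20] GATCT -> CTAGA
  [20:25] GATAC -> CTATG
Concatenate: AGGATCGTTTGTCTCCTAGACTATG (length 25; written aligned with the template, i.e. 3'->5').

Answer: AGGATCGTTTGTCTCCTAGACTATG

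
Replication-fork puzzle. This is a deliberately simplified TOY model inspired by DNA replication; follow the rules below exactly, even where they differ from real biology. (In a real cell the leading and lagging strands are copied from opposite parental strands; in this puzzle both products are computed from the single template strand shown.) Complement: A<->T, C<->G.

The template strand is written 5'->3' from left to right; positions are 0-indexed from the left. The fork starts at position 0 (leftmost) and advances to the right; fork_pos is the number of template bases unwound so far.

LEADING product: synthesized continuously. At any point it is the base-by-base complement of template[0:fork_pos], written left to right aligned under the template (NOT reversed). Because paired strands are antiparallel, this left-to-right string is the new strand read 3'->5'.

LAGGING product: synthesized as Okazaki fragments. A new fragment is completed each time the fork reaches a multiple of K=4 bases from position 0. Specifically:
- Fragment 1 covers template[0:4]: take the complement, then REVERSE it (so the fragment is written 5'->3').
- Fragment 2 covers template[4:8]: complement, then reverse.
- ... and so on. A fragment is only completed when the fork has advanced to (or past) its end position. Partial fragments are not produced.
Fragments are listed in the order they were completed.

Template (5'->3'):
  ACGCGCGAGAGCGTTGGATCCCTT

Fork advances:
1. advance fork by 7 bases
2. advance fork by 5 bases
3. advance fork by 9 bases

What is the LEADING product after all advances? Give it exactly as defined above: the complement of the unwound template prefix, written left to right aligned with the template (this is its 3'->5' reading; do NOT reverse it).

Step 1: advance 7 -> fork_pos = 0 + 7 = 7.
Step 2: advance 5 -> fork_pos = 7 + 5 = 12.
Step 3: advance 9 -> fork_pos = 12 + 9 = 21.
Unwound prefix: template[0:21] = ACGCGCGAGAGCGTTGGATCC
Complement it base by base (A<->T, C<->G), keeping left-to-right order:
  [0:5] ACGCG -> TGCGC
  [5:10] CGAGA -> GCTCT
  [10:15] GCGTT -> CGCAA
  [15:20] GGATC -> CCTAG
  [20:21] C -> G
Concatenate: TGCGCGCTCTCGCAACCTAGG (length 21; written aligned with the template, i.e. 3'->5').

Answer: TGCGCGCTCTCGCAACCTAGG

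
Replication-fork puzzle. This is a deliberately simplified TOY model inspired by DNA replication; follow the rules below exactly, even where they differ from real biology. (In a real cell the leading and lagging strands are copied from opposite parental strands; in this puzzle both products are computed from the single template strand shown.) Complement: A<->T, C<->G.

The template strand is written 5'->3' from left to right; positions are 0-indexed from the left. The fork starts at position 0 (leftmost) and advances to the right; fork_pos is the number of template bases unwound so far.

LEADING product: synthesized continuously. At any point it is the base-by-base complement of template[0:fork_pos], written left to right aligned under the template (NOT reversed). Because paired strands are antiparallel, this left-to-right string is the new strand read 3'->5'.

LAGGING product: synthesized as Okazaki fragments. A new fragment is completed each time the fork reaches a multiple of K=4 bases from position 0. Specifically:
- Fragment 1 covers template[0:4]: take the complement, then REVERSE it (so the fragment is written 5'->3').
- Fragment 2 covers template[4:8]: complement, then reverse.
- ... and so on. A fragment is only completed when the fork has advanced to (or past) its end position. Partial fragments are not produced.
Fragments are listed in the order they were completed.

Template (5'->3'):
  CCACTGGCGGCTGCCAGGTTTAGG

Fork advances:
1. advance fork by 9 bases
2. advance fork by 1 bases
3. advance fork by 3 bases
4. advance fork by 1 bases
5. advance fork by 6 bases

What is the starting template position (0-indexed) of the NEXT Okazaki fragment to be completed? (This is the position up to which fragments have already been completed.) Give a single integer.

Answer: 20

Derivation:
Step 1: advance 9 -> fork_pos = 0 + 9 = 9. Reached multiple(s) of 4: 4, 8 -> fragments 1-2 completed (2 total).
Step 2: advance 1 -> fork_pos = 9 + 1 = 10. Next multiple of 4 is 12 (not reached); still 2 fragment(s).
Step 3: advance 3 -> fork_pos = 10 + 3 = 13. Reached multiple(s) of 4: 12 -> fragment 3 completed (3 total).
Step 4: advance 1 -> fork_pos = 13 + 1 = 14. Next multiple of 4 is 16 (not reached); still 3 fragment(s).
Step 5: advance 6 -> fork_pos = 14 + 6 = 20. Reached multiple(s) of 4: 16, 20 -> fragments 4-5 completed (5 total).
5 fragment(s) completed, covering template[0:20] (5 x 4 = 20). The next fragment, fragment 6, covers template[20:24], so it starts at position 20.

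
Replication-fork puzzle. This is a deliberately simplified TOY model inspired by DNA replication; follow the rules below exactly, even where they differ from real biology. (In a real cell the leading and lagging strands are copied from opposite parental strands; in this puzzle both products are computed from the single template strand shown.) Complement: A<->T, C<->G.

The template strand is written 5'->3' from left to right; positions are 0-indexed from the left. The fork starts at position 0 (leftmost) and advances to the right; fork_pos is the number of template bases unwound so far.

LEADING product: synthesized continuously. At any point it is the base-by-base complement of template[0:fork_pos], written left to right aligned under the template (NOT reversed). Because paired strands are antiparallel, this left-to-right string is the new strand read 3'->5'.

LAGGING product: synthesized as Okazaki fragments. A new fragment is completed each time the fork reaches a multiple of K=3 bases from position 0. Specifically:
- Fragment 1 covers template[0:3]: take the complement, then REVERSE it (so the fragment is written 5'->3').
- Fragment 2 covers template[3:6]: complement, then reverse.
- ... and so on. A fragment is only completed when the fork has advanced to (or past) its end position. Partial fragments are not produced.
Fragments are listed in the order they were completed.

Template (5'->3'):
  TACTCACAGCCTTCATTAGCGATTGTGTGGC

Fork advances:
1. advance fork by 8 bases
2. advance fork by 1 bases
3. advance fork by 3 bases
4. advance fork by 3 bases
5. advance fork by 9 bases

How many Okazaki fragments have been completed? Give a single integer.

Step 1: advance 8 -> fork_pos = 0 + 8 = 8. Reached multiple(s) of 3: 3, 6 -> fragments 1-2 completed (2 total).
Step 2: advance 1 -> fork_pos = 8 + 1 = 9. Reached multiple(s) of 3: 9 -> fragment 3 completed (3 total).
Step 3: advance 3 -> fork_pos = 9 + 3 = 12. Reached multiple(s) of 3: 12 -> fragment 4 completed (4 total).
Step 4: advance 3 -> fork_pos = 12 + 3 = 15. Reached multiple(s) of 3: 15 -> fragment 5 completed (5 total).
Step 5: advance 9 -> fork_pos = 15 + 9 = 24. Reached multiple(s) of 3: 18, 21, 24 -> fragments 6-8 completed (8 total).
Check: final fork_pos = 24; the multiples of 3 that are <= 24 are 3..24 -> 24 // 3 = 8 completed fragment(s).

Answer: 8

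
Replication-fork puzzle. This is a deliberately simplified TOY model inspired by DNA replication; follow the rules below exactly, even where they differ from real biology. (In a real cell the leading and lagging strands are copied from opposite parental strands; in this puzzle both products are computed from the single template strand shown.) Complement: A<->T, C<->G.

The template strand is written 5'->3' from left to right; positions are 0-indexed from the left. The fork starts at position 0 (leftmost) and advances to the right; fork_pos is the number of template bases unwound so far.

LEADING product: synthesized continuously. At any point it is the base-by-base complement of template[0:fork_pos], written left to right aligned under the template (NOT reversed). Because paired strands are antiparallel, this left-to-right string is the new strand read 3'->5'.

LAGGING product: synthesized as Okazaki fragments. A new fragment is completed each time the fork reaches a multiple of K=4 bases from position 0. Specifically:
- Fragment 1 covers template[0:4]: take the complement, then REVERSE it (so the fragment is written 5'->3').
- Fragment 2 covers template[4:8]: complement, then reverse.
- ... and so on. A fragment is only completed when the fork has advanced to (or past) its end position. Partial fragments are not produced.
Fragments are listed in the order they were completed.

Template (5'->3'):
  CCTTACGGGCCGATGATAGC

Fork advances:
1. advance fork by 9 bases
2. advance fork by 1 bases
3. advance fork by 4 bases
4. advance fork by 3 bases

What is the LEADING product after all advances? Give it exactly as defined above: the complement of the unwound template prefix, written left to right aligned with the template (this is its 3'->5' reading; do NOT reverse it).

Answer: GGAATGCCCGGCTACTA

Derivation:
Step 1: advance 9 -> fork_pos = 0 + 9 = 9.
Step 2: advance 1 -> fork_pos = 9 + 1 = 10.
Step 3: advance 4 -> fork_pos = 10 + 4 = 14.
Step 4: advance 3 -> fork_pos = 14 + 3 = 17.
Unwound prefix: template[0:17] = CCTTACGGGCCGATGAT
Complement it base by base (A<->T, C<->G), keeping left-to-right order:
  [0:5] CCTTA -> GGAAT
  [5:10] CGGGC -> GCCCG
  [10:15] CGATG -> GCTAC
  [15:17] AT -> TA
Concatenate: GGAATGCCCGGCTACTA (length 17; written aligned with the template, i.e. 3'->5').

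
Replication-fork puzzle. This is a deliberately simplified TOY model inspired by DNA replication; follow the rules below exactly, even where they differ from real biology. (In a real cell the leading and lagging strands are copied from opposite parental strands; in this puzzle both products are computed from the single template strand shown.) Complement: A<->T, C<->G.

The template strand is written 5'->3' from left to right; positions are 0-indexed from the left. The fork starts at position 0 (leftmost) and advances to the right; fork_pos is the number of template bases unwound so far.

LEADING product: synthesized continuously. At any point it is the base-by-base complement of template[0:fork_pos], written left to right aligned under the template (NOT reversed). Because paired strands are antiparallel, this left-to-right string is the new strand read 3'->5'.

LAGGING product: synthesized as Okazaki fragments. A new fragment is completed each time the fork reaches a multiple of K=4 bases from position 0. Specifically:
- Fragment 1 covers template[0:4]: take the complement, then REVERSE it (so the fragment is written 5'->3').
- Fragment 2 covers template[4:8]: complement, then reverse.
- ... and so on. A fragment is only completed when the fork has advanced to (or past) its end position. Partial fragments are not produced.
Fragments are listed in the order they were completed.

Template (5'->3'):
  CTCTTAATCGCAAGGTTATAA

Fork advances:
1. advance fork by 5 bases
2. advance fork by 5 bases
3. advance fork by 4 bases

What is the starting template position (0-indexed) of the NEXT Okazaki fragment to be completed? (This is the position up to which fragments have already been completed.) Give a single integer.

Step 1: advance 5 -> fork_pos = 0 + 5 = 5. Reached multiple(s) of 4: 4 -> fragment 1 completed (1 total).
Step 2: advance 5 -> fork_pos = 5 + 5 = 10. Reached multiple(s) of 4: 8 -> fragment 2 completed (2 total).
Step 3: advance 4 -> fork_pos = 10 + 4 = 14. Reached multiple(s) of 4: 12 -> fragment 3 completed (3 total).
3 fragment(s) completed, covering template[0:12] (3 x 4 = 12). The next fragment, fragment 4, covers template[12:16], so it starts at position 12.

Answer: 12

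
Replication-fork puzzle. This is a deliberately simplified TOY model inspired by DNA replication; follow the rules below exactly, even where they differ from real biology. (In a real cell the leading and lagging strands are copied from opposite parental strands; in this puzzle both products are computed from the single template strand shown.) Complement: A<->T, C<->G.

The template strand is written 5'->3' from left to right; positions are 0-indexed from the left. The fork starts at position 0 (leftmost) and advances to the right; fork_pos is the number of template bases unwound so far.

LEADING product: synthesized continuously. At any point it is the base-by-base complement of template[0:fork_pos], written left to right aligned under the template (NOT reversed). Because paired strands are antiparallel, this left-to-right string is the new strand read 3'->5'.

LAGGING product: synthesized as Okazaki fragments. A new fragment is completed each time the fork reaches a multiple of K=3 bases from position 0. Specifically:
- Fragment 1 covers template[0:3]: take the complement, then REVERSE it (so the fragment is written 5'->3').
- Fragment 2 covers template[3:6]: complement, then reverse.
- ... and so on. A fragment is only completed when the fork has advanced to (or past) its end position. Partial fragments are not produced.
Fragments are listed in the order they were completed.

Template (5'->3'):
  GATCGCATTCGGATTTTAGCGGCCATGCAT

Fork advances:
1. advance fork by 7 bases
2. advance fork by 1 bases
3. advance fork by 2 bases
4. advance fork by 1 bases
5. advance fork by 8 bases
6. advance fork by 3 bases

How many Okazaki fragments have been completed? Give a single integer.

Step 1: advance 7 -> fork_pos = 0 + 7 = 7. Reached multiple(s) of 3: 3, 6 -> fragments 1-2 completed (2 total).
Step 2: advance 1 -> fork_pos = 7 + 1 = 8. Next multiple of 3 is 9 (not reached); still 2 fragment(s).
Step 3: advance 2 -> fork_pos = 8 + 2 = 10. Reached multiple(s) of 3: 9 -> fragment 3 completed (3 total).
Step 4: advance 1 -> fork_pos = 10 + 1 = 11. Next multiple of 3 is 12 (not reached); still 3 fragment(s).
Step 5: advance 8 -> fork_pos = 11 + 8 = 19. Reached multiple(s) of 3: 12, 15, 18 -> fragments 4-6 completed (6 total).
Step 6: advance 3 -> fork_pos = 19 + 3 = 22. Reached multiple(s) of 3: 21 -> fragment 7 completed (7 total).
Check: final fork_pos = 22; the multiples of 3 that are <= 22 are 3..21 -> 22 // 3 = 7 completed fragment(s).

Answer: 7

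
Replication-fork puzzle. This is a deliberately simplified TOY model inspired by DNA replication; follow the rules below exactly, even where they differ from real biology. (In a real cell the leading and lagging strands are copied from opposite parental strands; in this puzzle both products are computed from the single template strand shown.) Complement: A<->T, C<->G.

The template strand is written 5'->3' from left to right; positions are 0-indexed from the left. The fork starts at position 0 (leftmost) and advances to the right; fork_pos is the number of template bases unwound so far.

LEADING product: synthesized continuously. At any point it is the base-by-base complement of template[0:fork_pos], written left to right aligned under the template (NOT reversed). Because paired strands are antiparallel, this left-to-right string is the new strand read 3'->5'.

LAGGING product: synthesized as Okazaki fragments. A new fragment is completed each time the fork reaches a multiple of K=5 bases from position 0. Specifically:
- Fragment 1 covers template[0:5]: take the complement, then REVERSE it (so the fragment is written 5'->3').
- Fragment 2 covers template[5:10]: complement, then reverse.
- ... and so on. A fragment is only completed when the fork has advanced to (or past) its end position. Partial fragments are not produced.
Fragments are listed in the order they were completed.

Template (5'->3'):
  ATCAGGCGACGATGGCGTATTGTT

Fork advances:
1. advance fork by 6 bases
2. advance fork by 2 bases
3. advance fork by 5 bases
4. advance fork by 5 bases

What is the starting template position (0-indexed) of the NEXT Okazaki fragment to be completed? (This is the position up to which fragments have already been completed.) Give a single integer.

Step 1: advance 6 -> fork_pos = 0 + 6 = 6. Reached multiple(s) of 5: 5 -> fragment 1 completed (1 total).
Step 2: advance 2 -> fork_pos = 6 + 2 = 8. Next multiple of 5 is 10 (not reached); still 1 fragment(s).
Step 3: advance 5 -> fork_pos = 8 + 5 = 13. Reached multiple(s) of 5: 10 -> fragment 2 completed (2 total).
Step 4: advance 5 -> fork_pos = 13 + 5 = 18. Reached multiple(s) of 5: 15 -> fragment 3 completed (3 total).
3 fragment(s) completed, covering template[0:15] (3 x 5 = 15). The next fragment, fragment 4, covers template[15:20], so it starts at position 15.

Answer: 15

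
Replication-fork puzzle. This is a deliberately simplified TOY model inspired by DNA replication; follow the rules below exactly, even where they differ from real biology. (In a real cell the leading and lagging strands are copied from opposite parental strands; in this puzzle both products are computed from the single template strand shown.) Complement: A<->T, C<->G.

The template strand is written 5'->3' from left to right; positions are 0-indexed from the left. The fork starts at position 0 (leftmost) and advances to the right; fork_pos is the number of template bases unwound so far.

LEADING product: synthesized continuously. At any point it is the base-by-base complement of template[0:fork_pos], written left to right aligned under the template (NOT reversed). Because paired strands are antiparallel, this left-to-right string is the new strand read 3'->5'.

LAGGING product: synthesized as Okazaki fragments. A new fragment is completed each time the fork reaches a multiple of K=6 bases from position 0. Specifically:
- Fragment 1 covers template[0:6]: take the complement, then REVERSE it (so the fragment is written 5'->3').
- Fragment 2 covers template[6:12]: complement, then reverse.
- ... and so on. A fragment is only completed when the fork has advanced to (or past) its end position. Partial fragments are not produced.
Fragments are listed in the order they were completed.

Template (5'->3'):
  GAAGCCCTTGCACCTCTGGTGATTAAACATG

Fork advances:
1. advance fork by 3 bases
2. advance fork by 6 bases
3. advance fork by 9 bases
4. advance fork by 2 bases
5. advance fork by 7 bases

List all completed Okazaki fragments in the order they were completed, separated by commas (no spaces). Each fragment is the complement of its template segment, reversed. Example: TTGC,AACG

Step 1: advance 3 -> fork_pos = 0 + 3 = 3. Next multiple of 6 is 6 (not reached); still 0 fragment(s).
Step 2: advance 6 -> fork_pos = 3 + 6 = 9. Reached multiple(s) of 6: 6 -> fragment 1 completed (1 total).
Step 3: advance 9 -> fork_pos = 9 + 9 = 18. Reached multiple(s) of 6: 12, 18 -> fragments 2-3 completed (3 total).
Step 4: advance 2 -> fork_pos = 18 + 2 = 20. Next multiple of 6 is 24 (not reached); still 3 fragment(s).
Step 5: advance 7 -> fork_pos = 20 + 7 = 27. Reached multiple(s) of 6: 24 -> fragment 4 completed (4 total).
Final fork_pos = 27, so 4 fragment(s) are complete. Build each: template segment -> complement -> reverse.
Fragment 1: template[0:6] = GAAGCC -> complement CTTCGG -> reversed GGCTTC
Fragment 2: template[6:12] = CTTGCA -> complement GAACGT -> reversed TGCAAG
Fragment 3: template[12:18] = CCTCTG -> complement GGAGAC -> reversed CAGAGG
Fragment 4: template[18:24] = GTGATT -> complement CACTAA -> reversed AATCAC

Answer: GGCTTC,TGCAAG,CAGAGG,AATCAC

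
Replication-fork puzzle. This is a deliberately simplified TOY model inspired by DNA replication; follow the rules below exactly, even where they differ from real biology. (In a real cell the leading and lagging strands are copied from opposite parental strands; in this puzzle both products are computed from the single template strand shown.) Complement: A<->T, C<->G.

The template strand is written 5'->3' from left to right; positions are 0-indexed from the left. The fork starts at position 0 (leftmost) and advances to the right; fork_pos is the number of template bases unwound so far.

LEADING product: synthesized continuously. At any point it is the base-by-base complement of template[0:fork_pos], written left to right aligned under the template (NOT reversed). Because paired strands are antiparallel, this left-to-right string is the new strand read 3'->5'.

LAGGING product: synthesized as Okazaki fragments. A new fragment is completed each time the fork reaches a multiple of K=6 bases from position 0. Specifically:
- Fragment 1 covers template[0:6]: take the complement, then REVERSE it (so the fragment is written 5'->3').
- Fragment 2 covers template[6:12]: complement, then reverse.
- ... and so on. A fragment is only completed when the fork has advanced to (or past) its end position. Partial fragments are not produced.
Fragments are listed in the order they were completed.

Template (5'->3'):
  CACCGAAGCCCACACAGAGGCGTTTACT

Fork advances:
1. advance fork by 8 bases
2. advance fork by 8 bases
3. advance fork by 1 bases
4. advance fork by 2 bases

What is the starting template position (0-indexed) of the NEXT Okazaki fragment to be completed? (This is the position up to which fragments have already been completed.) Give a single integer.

Step 1: advance 8 -> fork_pos = 0 + 8 = 8. Reached multiple(s) of 6: 6 -> fragment 1 completed (1 total).
Step 2: advance 8 -> fork_pos = 8 + 8 = 16. Reached multiple(s) of 6: 12 -> fragment 2 completed (2 total).
Step 3: advance 1 -> fork_pos = 16 + 1 = 17. Next multiple of 6 is 18 (not reached); still 2 fragment(s).
Step 4: advance 2 -> fork_pos = 17 + 2 = 19. Reached multiple(s) of 6: 18 -> fragment 3 completed (3 total).
3 fragment(s) completed, covering template[0:18] (3 x 6 = 18). The next fragment, fragment 4, covers template[18:24], so it starts at position 18.

Answer: 18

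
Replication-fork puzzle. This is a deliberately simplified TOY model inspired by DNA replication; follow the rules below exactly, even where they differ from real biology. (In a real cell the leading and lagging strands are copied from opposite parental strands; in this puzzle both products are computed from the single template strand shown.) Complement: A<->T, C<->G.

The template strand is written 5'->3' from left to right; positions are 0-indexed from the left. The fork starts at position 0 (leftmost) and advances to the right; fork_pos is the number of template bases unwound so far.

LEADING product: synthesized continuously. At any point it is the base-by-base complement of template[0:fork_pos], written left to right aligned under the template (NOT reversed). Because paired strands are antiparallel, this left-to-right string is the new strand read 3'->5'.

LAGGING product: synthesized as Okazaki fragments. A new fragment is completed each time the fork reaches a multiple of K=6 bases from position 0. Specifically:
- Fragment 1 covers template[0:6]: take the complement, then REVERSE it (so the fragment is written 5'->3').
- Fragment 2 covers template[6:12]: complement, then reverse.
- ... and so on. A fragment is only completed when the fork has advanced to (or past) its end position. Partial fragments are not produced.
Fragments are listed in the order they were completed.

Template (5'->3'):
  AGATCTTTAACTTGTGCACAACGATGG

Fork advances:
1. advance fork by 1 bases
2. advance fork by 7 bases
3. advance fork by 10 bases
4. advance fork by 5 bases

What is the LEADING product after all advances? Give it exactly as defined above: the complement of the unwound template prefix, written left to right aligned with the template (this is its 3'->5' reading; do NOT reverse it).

Answer: TCTAGAAATTGAACACGTGTTGC

Derivation:
Step 1: advance 1 -> fork_pos = 0 + 1 = 1.
Step 2: advance 7 -> fork_pos = 1 + 7 = 8.
Step 3: advance 10 -> fork_pos = 8 + 10 = 18.
Step 4: advance 5 -> fork_pos = 18 + 5 = 23.
Unwound prefix: template[0:23] = AGATCTTTAACTTGTGCACAACG
Complement it base by base (A<->T, C<->G), keeping left-to-right order:
  [0:5] AGATC -> TCTAG
  [5:10] TTTAA -> AAATT
  [10:15] CTTGT -> GAACA
  [15:20] GCACA -> CGTGT
  [20:23] ACG -> TGC
Concatenate: TCTAGAAATTGAACACGTGTTGC (length 23; written aligned with the template, i.e. 3'->5').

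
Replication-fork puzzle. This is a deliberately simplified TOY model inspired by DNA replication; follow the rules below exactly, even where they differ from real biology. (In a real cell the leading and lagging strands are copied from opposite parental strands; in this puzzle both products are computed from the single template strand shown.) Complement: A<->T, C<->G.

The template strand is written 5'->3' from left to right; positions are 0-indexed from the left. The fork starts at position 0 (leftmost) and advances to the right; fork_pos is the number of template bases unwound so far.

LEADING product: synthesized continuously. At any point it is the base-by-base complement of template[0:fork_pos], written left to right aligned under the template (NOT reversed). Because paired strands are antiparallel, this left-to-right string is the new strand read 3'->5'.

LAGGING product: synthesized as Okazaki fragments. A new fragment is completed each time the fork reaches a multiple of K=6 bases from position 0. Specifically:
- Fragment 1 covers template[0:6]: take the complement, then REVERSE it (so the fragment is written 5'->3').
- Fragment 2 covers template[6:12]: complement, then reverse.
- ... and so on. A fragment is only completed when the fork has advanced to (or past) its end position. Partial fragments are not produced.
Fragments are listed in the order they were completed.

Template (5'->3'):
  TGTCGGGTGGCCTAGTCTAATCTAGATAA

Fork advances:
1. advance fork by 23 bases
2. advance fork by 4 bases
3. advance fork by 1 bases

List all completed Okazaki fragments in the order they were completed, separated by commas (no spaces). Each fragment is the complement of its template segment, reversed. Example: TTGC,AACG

Step 1: advance 23 -> fork_pos = 0 + 23 = 23. Reached multiple(s) of 6: 6, 12, 18 -> fragments 1-3 completed (3 total).
Step 2: advance 4 -> fork_pos = 23 + 4 = 27. Reached multiple(s) of 6: 24 -> fragment 4 completed (4 total).
Step 3: advance 1 -> fork_pos = 27 + 1 = 28. Next multiple of 6 is 30 (not reached); still 4 fragment(s).
Final fork_pos = 28, so 4 fragment(s) are complete. Build each: template segment -> complement -> reverse.
Fragment 1: template[0:6] = TGTCGG -> complement ACAGCC -> reversed CCGACA
Fragment 2: template[6:12] = GTGGCC -> complement CACCGG -> reversed GGCCAC
Fragment 3: template[12:18] = TAGTCT -> complement ATCAGA -> reversed AGACTA
Fragment 4: template[18:24] = AATCTA -> complement TTAGAT -> reversed TAGATT

Answer: CCGACA,GGCCAC,AGACTA,TAGATT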